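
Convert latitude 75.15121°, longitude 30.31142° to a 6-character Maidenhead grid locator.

Add 180° to longitude and 90° to latitude: 210.3114, 165.1512.
Field: 210.3114/20 → 10 → K, 165.1512/10 → 16 → Q; chars KQ.
Square: 10.3114/2 → 5, 5.1512/1 → 5; chars 55.
Subsquare: 0.3114/0.0833333 → 3 → d, 0.1512/0.0416667 → 3 → d; chars dd.

KQ55dd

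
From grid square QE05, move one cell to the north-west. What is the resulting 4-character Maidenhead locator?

Longitude square 0; −1 → -1, wraps to 9, carry into field.
Longitude field Q = 16; −1 → 15 = P.
Latitude square 5; +1 → 6.

PE96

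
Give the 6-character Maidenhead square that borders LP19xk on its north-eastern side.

LP29al

Longitude subsquare x = 23; +1 → 24, wraps to 0 = a, carry into square.
Longitude square 1; +1 → 2.
Latitude subsquare k = 10; +1 → 11 = l.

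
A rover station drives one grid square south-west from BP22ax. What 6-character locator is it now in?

Longitude subsquare a = 0; −1 → -1, wraps to 23 = x, carry into square.
Longitude square 2; −1 → 1.
Latitude subsquare x = 23; −1 → 22 = w.

BP12xw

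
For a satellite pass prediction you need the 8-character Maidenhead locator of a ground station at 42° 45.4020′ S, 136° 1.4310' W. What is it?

CE17xf78

Shift to the Maidenhead origin (180°W, 90°S): lon 43.97615, lat 47.24330.
Field: lon ⌊43.97615/20⌋ = 2 → C; lat ⌊47.24330/10⌋ = 4 → E.
Square: lon ⌊3.97615/2⌋ = 1; lat ⌊7.24330/1⌋ = 7.
Subsquare: lon ⌊1.97615/0.0833333⌋ = 23 → x; lat ⌊0.24330/0.0416667⌋ = 5 → f.
Extended square: lon ⌊0.05948/0.00833333⌋ = 7; lat ⌊0.03497/0.00416667⌋ = 8.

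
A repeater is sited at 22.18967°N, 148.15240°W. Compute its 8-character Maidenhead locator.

Add 180° to longitude and 90° to latitude: 31.84760, 112.18967.
Field: lon ⌊31.84760/20⌋ = 1 → B; lat ⌊112.18967/10⌋ = 11 → L.
Square: lon ⌊11.84760/2⌋ = 5; lat ⌊2.18967/1⌋ = 2.
Subsquare: lon ⌊1.84760/0.0833333⌋ = 22 → w; lat ⌊0.18967/0.0416667⌋ = 4 → e.
Extended square: lon ⌊0.01427/0.00833333⌋ = 1; lat ⌊0.02300/0.00416667⌋ = 5.

BL52we15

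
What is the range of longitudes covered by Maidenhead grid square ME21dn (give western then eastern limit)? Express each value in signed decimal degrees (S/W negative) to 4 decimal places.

64.2500, 64.3333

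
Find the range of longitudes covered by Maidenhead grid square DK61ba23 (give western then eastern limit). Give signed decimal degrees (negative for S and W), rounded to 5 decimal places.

-107.90000, -107.89167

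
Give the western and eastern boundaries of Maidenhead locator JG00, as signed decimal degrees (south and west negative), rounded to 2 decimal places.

0.00, 2.00

Field J=9, G=6: +9·20° lon, +6·10° lat → SW at lon 0°, lat -30°.
Square 0, 0: +0·2° lon, +0·1° lat → SW at lon 0°, lat -30°.
Cell spans 2° lon × 1° lat.
west 0.00, east 2.00.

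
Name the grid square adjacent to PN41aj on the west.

PN31xj

Longitude subsquare a = 0; −1 → -1, wraps to 23 = x, carry into square.
Longitude square 4; −1 → 3.
The latitude characters are unchanged.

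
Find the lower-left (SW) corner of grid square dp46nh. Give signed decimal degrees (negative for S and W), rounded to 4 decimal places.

66.2917, -110.9167

Field D=3, P=15: +3·20° lon, +15·10° lat → SW at lon -120°, lat 60°.
Square 4, 6: +4·2° lon, +6·1° lat → SW at lon -112°, lat 66°.
Subsquare n=13, h=7: +13·0.0833333° lon, +7·0.0416667° lat → SW at lon -110.917°, lat 66.2917°.
latitude 66.2917, longitude -110.9167.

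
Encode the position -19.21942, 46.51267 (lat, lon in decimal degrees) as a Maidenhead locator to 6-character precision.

Shift to the Maidenhead origin (180°W, 90°S): lon 226.5127, lat 70.7806.
Field (20°×10°, letters A–R): lon ⌊226.5127/20⌋ = 11 → L; lat ⌊70.7806/10⌋ = 7 → H.
Square (2°×1°, digits 0–9): lon ⌊6.5127/2⌋ = 3; lat ⌊0.7806/1⌋ = 0.
Subsquare (5′×2.5′, letters a–x): lon ⌊0.5127/0.0833333⌋ = 6 → g; lat ⌊0.7806/0.0416667⌋ = 18 → s.

LH30gs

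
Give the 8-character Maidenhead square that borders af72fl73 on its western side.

Longitude extended square 7; −1 → 6.
The latitude characters are unchanged.

AF72fl63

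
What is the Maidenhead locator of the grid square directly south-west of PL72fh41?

PL72fh30

Longitude extended square 4; −1 → 3.
Latitude extended square 1; −1 → 0.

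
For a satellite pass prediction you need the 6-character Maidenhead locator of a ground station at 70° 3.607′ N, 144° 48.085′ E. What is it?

QQ20jb

Add 180° to longitude and 90° to latitude: 324.8014, 160.0601.
Field (20°×10°, letters A–R): 324.8014/20 → 16 → Q, 160.0601/10 → 16 → Q; chars QQ.
Square (2°×1°, digits 0–9): 4.8014/2 → 2, 0.0601/1 → 0; chars 20.
Subsquare (5′×2.5′, letters a–x): 0.8014/0.0833333 → 9 → j, 0.0601/0.0416667 → 1 → b; chars jb.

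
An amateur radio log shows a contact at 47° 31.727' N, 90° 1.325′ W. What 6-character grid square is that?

EN47xm

Add 180° to longitude and 90° to latitude: 89.9779, 137.5288.
Field (20°×10°, letters A–R): 89.9779/20 → 4 → E, 137.5288/10 → 13 → N; chars EN.
Square (2°×1°, digits 0–9): 9.9779/2 → 4, 7.5288/1 → 7; chars 47.
Subsquare (5′×2.5′, letters a–x): 1.9779/0.0833333 → 23 → x, 0.5288/0.0416667 → 12 → m; chars xm.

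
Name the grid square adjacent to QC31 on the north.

QC32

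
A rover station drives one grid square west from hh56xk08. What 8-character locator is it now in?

Longitude extended square 0; −1 → -1, wraps to 9, carry into subsquare.
Longitude subsquare x = 23; −1 → 22 = w.
The latitude characters are unchanged.

HH56wk98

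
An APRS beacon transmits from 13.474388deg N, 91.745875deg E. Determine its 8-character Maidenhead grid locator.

NK53ul93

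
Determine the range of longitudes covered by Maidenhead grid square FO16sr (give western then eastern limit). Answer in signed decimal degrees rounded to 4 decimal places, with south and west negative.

-76.5000, -76.4167

Field F=5, O=14: +5·20° lon, +14·10° lat → SW at lon -80°, lat 50°.
Square 1, 6: +1·2° lon, +6·1° lat → SW at lon -78°, lat 56°.
Subsquare s=18, r=17: +18·0.0833333° lon, +17·0.0416667° lat → SW at lon -76.5°, lat 56.7083°.
Cell spans 0.0833333° lon × 0.0416667° lat.
west -76.5000, east -76.4167.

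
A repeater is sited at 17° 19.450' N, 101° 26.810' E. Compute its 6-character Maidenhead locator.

OK07rh

Shift to the Maidenhead origin (180°W, 90°S): lon 281.4468, lat 107.3242.
Field: 281.4468/20 → 14 → O, 107.3242/10 → 10 → K; chars OK.
Square: 1.4468/2 → 0, 7.3242/1 → 7; chars 07.
Subsquare: 1.4468/0.0833333 → 17 → r, 0.3242/0.0416667 → 7 → h; chars rh.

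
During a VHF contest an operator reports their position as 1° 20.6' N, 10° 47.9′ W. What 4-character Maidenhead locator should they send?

IJ41

Add 180° to longitude and 90° to latitude: 169.20, 91.34.
Field: 169.20/20 → 8 → I, 91.34/10 → 9 → J; chars IJ.
Square: 9.20/2 → 4, 1.34/1 → 1; chars 41.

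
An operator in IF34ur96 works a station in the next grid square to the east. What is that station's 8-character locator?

IF34vr06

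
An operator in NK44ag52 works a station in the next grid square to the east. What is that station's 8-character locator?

NK44ag62

Longitude extended square 5; +1 → 6.
The latitude characters are unchanged.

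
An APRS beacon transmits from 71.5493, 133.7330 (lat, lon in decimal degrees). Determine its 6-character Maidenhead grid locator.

PQ61un

Shift to the Maidenhead origin (180°W, 90°S): lon 313.7330, lat 161.5493.
Field (20°×10°, letters A–R): lon ⌊313.7330/20⌋ = 15 → P; lat ⌊161.5493/10⌋ = 16 → Q.
Square (2°×1°, digits 0–9): lon ⌊13.7330/2⌋ = 6; lat ⌊1.5493/1⌋ = 1.
Subsquare (5′×2.5′, letters a–x): lon ⌊1.7330/0.0833333⌋ = 20 → u; lat ⌊0.5493/0.0416667⌋ = 13 → n.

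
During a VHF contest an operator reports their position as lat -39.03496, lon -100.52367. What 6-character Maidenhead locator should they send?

Shift to the Maidenhead origin (180°W, 90°S): lon 79.4763, lat 50.9650.
Field: 79.4763/20 → 3 → D, 50.9650/10 → 5 → F; chars DF.
Square: 19.4763/2 → 9, 0.9650/1 → 0; chars 90.
Subsquare: 1.4763/0.0833333 → 17 → r, 0.9650/0.0416667 → 23 → x; chars rx.

DF90rx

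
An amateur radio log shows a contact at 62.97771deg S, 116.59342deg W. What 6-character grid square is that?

DC17qa

Offset from 180°W / 90°S: lon 63.4066°, lat 27.0223°.
Field: 63.4066/20 → 3 → D, 27.0223/10 → 2 → C; chars DC.
Square: 3.4066/2 → 1, 7.0223/1 → 7; chars 17.
Subsquare: 1.4066/0.0833333 → 16 → q, 0.0223/0.0416667 → 0 → a; chars qa.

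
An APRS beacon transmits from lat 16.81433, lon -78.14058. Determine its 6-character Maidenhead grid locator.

Add 180° to longitude and 90° to latitude: 101.8594, 106.8143.
Field (20°×10°, letters A–R): lon ⌊101.8594/20⌋ = 5 → F; lat ⌊106.8143/10⌋ = 10 → K.
Square (2°×1°, digits 0–9): lon ⌊1.8594/2⌋ = 0; lat ⌊6.8143/1⌋ = 6.
Subsquare (5′×2.5′, letters a–x): lon ⌊1.8594/0.0833333⌋ = 22 → w; lat ⌊0.8143/0.0416667⌋ = 19 → t.

FK06wt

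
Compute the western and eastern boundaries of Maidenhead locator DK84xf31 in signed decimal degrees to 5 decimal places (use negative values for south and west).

-102.05833, -102.05000

Field D=3, K=10: +3·20° lon, +10·10° lat → SW at lon -120°, lat 10°.
Square 8, 4: +8·2° lon, +4·1° lat → SW at lon -104°, lat 14°.
Subsquare x=23, f=5: +23·0.0833333° lon, +5·0.0416667° lat → SW at lon -102.083°, lat 14.2083°.
Extended square 3, 1: +3·0.00833333° lon, +1·0.00416667° lat → SW at lon -102.058°, lat 14.2125°.
Cell spans 0.00833333° lon × 0.00416667° lat.
west -102.05833, east -102.05000.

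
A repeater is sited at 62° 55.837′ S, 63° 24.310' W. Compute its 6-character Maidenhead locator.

Add 180° to longitude and 90° to latitude: 116.5948, 27.0694.
Field (20°×10°, letters A–R): lon ⌊116.5948/20⌋ = 5 → F; lat ⌊27.0694/10⌋ = 2 → C.
Square (2°×1°, digits 0–9): lon ⌊16.5948/2⌋ = 8; lat ⌊7.0694/1⌋ = 7.
Subsquare (5′×2.5′, letters a–x): lon ⌊0.5948/0.0833333⌋ = 7 → h; lat ⌊0.0694/0.0416667⌋ = 1 → b.

FC87hb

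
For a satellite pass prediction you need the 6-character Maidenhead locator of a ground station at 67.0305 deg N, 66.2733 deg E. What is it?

Add 180° to longitude and 90° to latitude: 246.2733, 157.0305.
Field: lon ⌊246.2733/20⌋ = 12 → M; lat ⌊157.0305/10⌋ = 15 → P.
Square: lon ⌊6.2733/2⌋ = 3; lat ⌊7.0305/1⌋ = 7.
Subsquare: lon ⌊0.2733/0.0833333⌋ = 3 → d; lat ⌊0.0305/0.0416667⌋ = 0 → a.

MP37da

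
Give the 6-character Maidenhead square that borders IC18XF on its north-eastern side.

IC28ag

Longitude subsquare x = 23; +1 → 24, wraps to 0 = a, carry into square.
Longitude square 1; +1 → 2.
Latitude subsquare f = 5; +1 → 6 = g.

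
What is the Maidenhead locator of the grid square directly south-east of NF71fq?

NF71gp

Longitude subsquare f = 5; +1 → 6 = g.
Latitude subsquare q = 16; −1 → 15 = p.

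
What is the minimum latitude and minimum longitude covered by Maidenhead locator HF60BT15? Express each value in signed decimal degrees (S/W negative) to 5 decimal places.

-39.18750, -27.90833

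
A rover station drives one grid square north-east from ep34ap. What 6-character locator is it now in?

EP34bq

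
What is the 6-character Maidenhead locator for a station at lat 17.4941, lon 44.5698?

Add 180° to longitude and 90° to latitude: 224.5698, 107.4941.
Field (20°×10°, letters A–R): 224.5698/20 → 11 → L, 107.4941/10 → 10 → K; chars LK.
Square (2°×1°, digits 0–9): 4.5698/2 → 2, 7.4941/1 → 7; chars 27.
Subsquare (5′×2.5′, letters a–x): 0.5698/0.0833333 → 6 → g, 0.4941/0.0416667 → 11 → l; chars gl.

LK27gl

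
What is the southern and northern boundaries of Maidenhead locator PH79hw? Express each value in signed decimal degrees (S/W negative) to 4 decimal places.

Field P=15, H=7: +15·20° lon, +7·10° lat → SW at lon 120°, lat -20°.
Square 7, 9: +7·2° lon, +9·1° lat → SW at lon 134°, lat -11°.
Subsquare h=7, w=22: +7·0.0833333° lon, +22·0.0416667° lat → SW at lon 134.583°, lat -10.0833°.
Cell spans 0.0833333° lon × 0.0416667° lat.
south -10.0833, north -10.0417.

-10.0833, -10.0417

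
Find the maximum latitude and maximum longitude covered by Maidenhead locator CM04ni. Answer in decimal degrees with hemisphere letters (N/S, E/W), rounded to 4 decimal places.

34.3750° N, 138.8333° W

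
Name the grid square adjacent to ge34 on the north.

Latitude square 4; +1 → 5.
The longitude characters are unchanged.

GE35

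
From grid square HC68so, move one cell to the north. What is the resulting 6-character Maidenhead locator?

HC68sp

Latitude subsquare o = 14; +1 → 15 = p.
The longitude characters are unchanged.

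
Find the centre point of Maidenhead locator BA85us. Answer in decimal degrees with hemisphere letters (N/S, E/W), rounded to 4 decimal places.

84.2292° S, 142.2917° W

Field B=1, A=0: +1·20° lon, +0·10° lat → SW at lon -160°, lat -90°.
Square 8, 5: +8·2° lon, +5·1° lat → SW at lon -144°, lat -85°.
Subsquare u=20, s=18: +20·0.0833333° lon, +18·0.0416667° lat → SW at lon -142.333°, lat -84.25°.
Cell spans 0.0833333° lon × 0.0416667° lat. Centre is SW corner plus half of each.
latitude 84.2292° S, longitude 142.2917° W.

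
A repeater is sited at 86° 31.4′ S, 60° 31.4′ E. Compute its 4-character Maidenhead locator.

MA03

Add 180° to longitude and 90° to latitude: 240.52, 3.48.
Field (20°×10°, letters A–R): 240.52/20 → 12 → M, 3.48/10 → 0 → A; chars MA.
Square (2°×1°, digits 0–9): 0.52/2 → 0, 3.48/1 → 3; chars 03.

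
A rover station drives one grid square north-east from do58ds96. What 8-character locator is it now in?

Longitude extended square 9; +1 → 10, wraps to 0, carry into subsquare.
Longitude subsquare d = 3; +1 → 4 = e.
Latitude extended square 6; +1 → 7.

DO58es07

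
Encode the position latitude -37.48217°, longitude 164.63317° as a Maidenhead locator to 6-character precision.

Add 180° to longitude and 90° to latitude: 344.6332, 52.5178.
Field (20°×10°, letters A–R): lon ⌊344.6332/20⌋ = 17 → R; lat ⌊52.5178/10⌋ = 5 → F.
Square (2°×1°, digits 0–9): lon ⌊4.6332/2⌋ = 2; lat ⌊2.5178/1⌋ = 2.
Subsquare (5′×2.5′, letters a–x): lon ⌊0.6332/0.0833333⌋ = 7 → h; lat ⌊0.5178/0.0416667⌋ = 12 → m.

RF22hm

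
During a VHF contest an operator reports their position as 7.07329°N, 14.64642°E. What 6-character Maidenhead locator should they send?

JJ77hb

Shift to the Maidenhead origin (180°W, 90°S): lon 194.6464, lat 97.0733.
Field (20°×10°, letters A–R): lon ⌊194.6464/20⌋ = 9 → J; lat ⌊97.0733/10⌋ = 9 → J.
Square (2°×1°, digits 0–9): lon ⌊14.6464/2⌋ = 7; lat ⌊7.0733/1⌋ = 7.
Subsquare (5′×2.5′, letters a–x): lon ⌊0.6464/0.0833333⌋ = 7 → h; lat ⌊0.0733/0.0416667⌋ = 1 → b.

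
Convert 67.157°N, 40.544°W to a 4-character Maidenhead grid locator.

GP97

Offset from 180°W / 90°S: lon 139.46°, lat 157.16°.
Field: lon ⌊139.46/20⌋ = 6 → G; lat ⌊157.16/10⌋ = 15 → P.
Square: lon ⌊19.46/2⌋ = 9; lat ⌊7.16/1⌋ = 7.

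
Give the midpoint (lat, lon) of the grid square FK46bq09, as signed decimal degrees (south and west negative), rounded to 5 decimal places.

16.70625, -71.91250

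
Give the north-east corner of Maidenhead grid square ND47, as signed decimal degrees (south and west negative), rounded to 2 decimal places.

Field N=13, D=3: +13·20° lon, +3·10° lat → SW at lon 80°, lat -60°.
Square 4, 7: +4·2° lon, +7·1° lat → SW at lon 88°, lat -53°.
Cell spans 2° lon × 1° lat. NE corner is SW corner plus one full cell.
latitude -52.00, longitude 90.00.

-52.00, 90.00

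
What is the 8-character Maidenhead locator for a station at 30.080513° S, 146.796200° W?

Shift to the Maidenhead origin (180°W, 90°S): lon 33.20380, lat 59.91949.
Field (20°×10°, letters A–R): lon ⌊33.20380/20⌋ = 1 → B; lat ⌊59.91949/10⌋ = 5 → F.
Square (2°×1°, digits 0–9): lon ⌊13.20380/2⌋ = 6; lat ⌊9.91949/1⌋ = 9.
Subsquare (5′×2.5′, letters a–x): lon ⌊1.20380/0.0833333⌋ = 14 → o; lat ⌊0.91949/0.0416667⌋ = 22 → w.
Extended square (30″×15″, digits 0–9): lon ⌊0.03713/0.00833333⌋ = 4; lat ⌊0.00282/0.00416667⌋ = 0.

BF69ow40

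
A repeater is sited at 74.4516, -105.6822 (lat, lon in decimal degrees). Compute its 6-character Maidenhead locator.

Add 180° to longitude and 90° to latitude: 74.3178, 164.4516.
Field: lon ⌊74.3178/20⌋ = 3 → D; lat ⌊164.4516/10⌋ = 16 → Q.
Square: lon ⌊14.3178/2⌋ = 7; lat ⌊4.4516/1⌋ = 4.
Subsquare: lon ⌊0.3178/0.0833333⌋ = 3 → d; lat ⌊0.4516/0.0416667⌋ = 10 → k.

DQ74dk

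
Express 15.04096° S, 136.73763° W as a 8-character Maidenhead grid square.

CH14px10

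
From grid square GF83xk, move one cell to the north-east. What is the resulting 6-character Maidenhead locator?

GF93al

Longitude subsquare x = 23; +1 → 24, wraps to 0 = a, carry into square.
Longitude square 8; +1 → 9.
Latitude subsquare k = 10; +1 → 11 = l.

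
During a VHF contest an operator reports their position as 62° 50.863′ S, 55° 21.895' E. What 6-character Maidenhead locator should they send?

LC77qd

Shift to the Maidenhead origin (180°W, 90°S): lon 235.3649, lat 27.1523.
Field: 235.3649/20 → 11 → L, 27.1523/10 → 2 → C; chars LC.
Square: 15.3649/2 → 7, 7.1523/1 → 7; chars 77.
Subsquare: 1.3649/0.0833333 → 16 → q, 0.1523/0.0416667 → 3 → d; chars qd.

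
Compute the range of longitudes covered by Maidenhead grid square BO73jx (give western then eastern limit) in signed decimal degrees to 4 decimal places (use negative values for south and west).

-145.2500, -145.1667

Field B=1, O=14: +1·20° lon, +14·10° lat → SW at lon -160°, lat 50°.
Square 7, 3: +7·2° lon, +3·1° lat → SW at lon -146°, lat 53°.
Subsquare j=9, x=23: +9·0.0833333° lon, +23·0.0416667° lat → SW at lon -145.25°, lat 53.9583°.
Cell spans 0.0833333° lon × 0.0416667° lat.
west -145.2500, east -145.1667.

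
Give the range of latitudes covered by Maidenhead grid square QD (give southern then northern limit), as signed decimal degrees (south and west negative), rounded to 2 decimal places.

Field Q=16, D=3: +16·20° lon, +3·10° lat → SW at lon 140°, lat -60°.
Cell spans 20° lon × 10° lat.
south -60.00, north -50.00.

-60.00, -50.00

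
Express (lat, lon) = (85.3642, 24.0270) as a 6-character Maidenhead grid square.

Offset from 180°W / 90°S: lon 204.0270°, lat 175.3642°.
Field: lon ⌊204.0270/20⌋ = 10 → K; lat ⌊175.3642/10⌋ = 17 → R.
Square: lon ⌊4.0270/2⌋ = 2; lat ⌊5.3642/1⌋ = 5.
Subsquare: lon ⌊0.0270/0.0833333⌋ = 0 → a; lat ⌊0.3642/0.0416667⌋ = 8 → i.

KR25ai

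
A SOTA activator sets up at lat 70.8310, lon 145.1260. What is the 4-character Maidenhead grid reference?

Shift to the Maidenhead origin (180°W, 90°S): lon 325.13, lat 160.83.
Field: 325.13/20 → 16 → Q, 160.83/10 → 16 → Q; chars QQ.
Square: 5.13/2 → 2, 0.83/1 → 0; chars 20.

QQ20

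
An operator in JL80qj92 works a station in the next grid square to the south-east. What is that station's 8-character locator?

JL80rj01

Longitude extended square 9; +1 → 10, wraps to 0, carry into subsquare.
Longitude subsquare q = 16; +1 → 17 = r.
Latitude extended square 2; −1 → 1.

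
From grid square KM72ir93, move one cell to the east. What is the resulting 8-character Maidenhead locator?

Longitude extended square 9; +1 → 10, wraps to 0, carry into subsquare.
Longitude subsquare i = 8; +1 → 9 = j.
The latitude characters are unchanged.

KM72jr03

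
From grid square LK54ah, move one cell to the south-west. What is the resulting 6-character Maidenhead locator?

LK44xg

Longitude subsquare a = 0; −1 → -1, wraps to 23 = x, carry into square.
Longitude square 5; −1 → 4.
Latitude subsquare h = 7; −1 → 6 = g.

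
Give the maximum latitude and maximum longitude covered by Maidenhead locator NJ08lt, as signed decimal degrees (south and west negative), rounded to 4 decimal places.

Field N=13, J=9: +13·20° lon, +9·10° lat → SW at lon 80°, lat 0°.
Square 0, 8: +0·2° lon, +8·1° lat → SW at lon 80°, lat 8°.
Subsquare l=11, t=19: +11·0.0833333° lon, +19·0.0416667° lat → SW at lon 80.9167°, lat 8.79167°.
Cell spans 0.0833333° lon × 0.0416667° lat. NE corner is SW corner plus one full cell.
latitude 8.8333, longitude 81.0000.

8.8333, 81.0000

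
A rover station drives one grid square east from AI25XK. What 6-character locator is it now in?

Longitude subsquare x = 23; +1 → 24, wraps to 0 = a, carry into square.
Longitude square 2; +1 → 3.
The latitude characters are unchanged.

AI35ak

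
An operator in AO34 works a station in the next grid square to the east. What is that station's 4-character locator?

AO44

Longitude square 3; +1 → 4.
The latitude characters are unchanged.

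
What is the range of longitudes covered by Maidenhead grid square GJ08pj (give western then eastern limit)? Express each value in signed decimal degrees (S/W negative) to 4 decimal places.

Field G=6, J=9: +6·20° lon, +9·10° lat → SW at lon -60°, lat 0°.
Square 0, 8: +0·2° lon, +8·1° lat → SW at lon -60°, lat 8°.
Subsquare p=15, j=9: +15·0.0833333° lon, +9·0.0416667° lat → SW at lon -58.75°, lat 8.375°.
Cell spans 0.0833333° lon × 0.0416667° lat.
west -58.7500, east -58.6667.

-58.7500, -58.6667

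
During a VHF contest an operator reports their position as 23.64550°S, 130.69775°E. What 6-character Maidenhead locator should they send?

PG56ii

Offset from 180°W / 90°S: lon 310.6978°, lat 66.3545°.
Field (20°×10°, letters A–R): lon ⌊310.6978/20⌋ = 15 → P; lat ⌊66.3545/10⌋ = 6 → G.
Square (2°×1°, digits 0–9): lon ⌊10.6978/2⌋ = 5; lat ⌊6.3545/1⌋ = 6.
Subsquare (5′×2.5′, letters a–x): lon ⌊0.6978/0.0833333⌋ = 8 → i; lat ⌊0.3545/0.0416667⌋ = 8 → i.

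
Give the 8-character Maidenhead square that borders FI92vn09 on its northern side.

FI92vo00

Latitude extended square 9; +1 → 10, wraps to 0, carry into subsquare.
Latitude subsquare n = 13; +1 → 14 = o.
The longitude characters are unchanged.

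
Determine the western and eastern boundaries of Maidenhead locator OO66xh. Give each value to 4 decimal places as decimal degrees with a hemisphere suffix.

Field O=14, O=14: +14·20° lon, +14·10° lat → SW at lon 100°, lat 50°.
Square 6, 6: +6·2° lon, +6·1° lat → SW at lon 112°, lat 56°.
Subsquare x=23, h=7: +23·0.0833333° lon, +7·0.0416667° lat → SW at lon 113.917°, lat 56.2917°.
Cell spans 0.0833333° lon × 0.0416667° lat.
west 113.9167° E, east 114.0000° E.

113.9167° E, 114.0000° E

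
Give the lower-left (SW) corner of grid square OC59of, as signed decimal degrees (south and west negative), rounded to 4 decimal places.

Field O=14, C=2: +14·20° lon, +2·10° lat → SW at lon 100°, lat -70°.
Square 5, 9: +5·2° lon, +9·1° lat → SW at lon 110°, lat -61°.
Subsquare o=14, f=5: +14·0.0833333° lon, +5·0.0416667° lat → SW at lon 111.167°, lat -60.7917°.
latitude -60.7917, longitude 111.1667.

-60.7917, 111.1667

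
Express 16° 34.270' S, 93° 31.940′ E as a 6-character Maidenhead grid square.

NH63sk

Shift to the Maidenhead origin (180°W, 90°S): lon 273.5323, lat 73.4288.
Field: 273.5323/20 → 13 → N, 73.4288/10 → 7 → H; chars NH.
Square: 13.5323/2 → 6, 3.4288/1 → 3; chars 63.
Subsquare: 1.5323/0.0833333 → 18 → s, 0.4288/0.0416667 → 10 → k; chars sk.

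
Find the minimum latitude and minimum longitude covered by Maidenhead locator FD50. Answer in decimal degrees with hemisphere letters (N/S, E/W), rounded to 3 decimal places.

Field F=5, D=3: +5·20° lon, +3·10° lat → SW at lon -80°, lat -60°.
Square 5, 0: +5·2° lon, +0·1° lat → SW at lon -70°, lat -60°.
latitude 60.000° S, longitude 70.000° W.

60.000° S, 70.000° W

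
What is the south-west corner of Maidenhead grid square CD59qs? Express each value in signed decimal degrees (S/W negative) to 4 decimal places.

Field C=2, D=3: +2·20° lon, +3·10° lat → SW at lon -140°, lat -60°.
Square 5, 9: +5·2° lon, +9·1° lat → SW at lon -130°, lat -51°.
Subsquare q=16, s=18: +16·0.0833333° lon, +18·0.0416667° lat → SW at lon -128.667°, lat -50.25°.
latitude -50.2500, longitude -128.6667.

-50.2500, -128.6667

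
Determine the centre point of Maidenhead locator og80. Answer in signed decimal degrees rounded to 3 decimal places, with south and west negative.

-29.500, 117.000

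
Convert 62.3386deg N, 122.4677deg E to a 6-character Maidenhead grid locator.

PP12fi

Offset from 180°W / 90°S: lon 302.4677°, lat 152.3386°.
Field: 302.4677/20 → 15 → P, 152.3386/10 → 15 → P; chars PP.
Square: 2.4677/2 → 1, 2.3386/1 → 2; chars 12.
Subsquare: 0.4677/0.0833333 → 5 → f, 0.3386/0.0416667 → 8 → i; chars fi.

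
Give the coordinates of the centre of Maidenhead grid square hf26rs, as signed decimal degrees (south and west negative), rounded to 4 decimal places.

-33.2292, -34.5417

Field H=7, F=5: +7·20° lon, +5·10° lat → SW at lon -40°, lat -40°.
Square 2, 6: +2·2° lon, +6·1° lat → SW at lon -36°, lat -34°.
Subsquare r=17, s=18: +17·0.0833333° lon, +18·0.0416667° lat → SW at lon -34.5833°, lat -33.25°.
Cell spans 0.0833333° lon × 0.0416667° lat. Centre is SW corner plus half of each.
latitude -33.2292, longitude -34.5417.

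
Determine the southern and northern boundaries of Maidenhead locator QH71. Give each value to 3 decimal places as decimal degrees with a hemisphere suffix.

Field Q=16, H=7: +16·20° lon, +7·10° lat → SW at lon 140°, lat -20°.
Square 7, 1: +7·2° lon, +1·1° lat → SW at lon 154°, lat -19°.
Cell spans 2° lon × 1° lat.
south 19.000° S, north 18.000° S.

19.000° S, 18.000° S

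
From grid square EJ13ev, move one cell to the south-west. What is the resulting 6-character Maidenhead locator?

Longitude subsquare e = 4; −1 → 3 = d.
Latitude subsquare v = 21; −1 → 20 = u.

EJ13du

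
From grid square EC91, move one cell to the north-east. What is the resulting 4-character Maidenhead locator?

FC02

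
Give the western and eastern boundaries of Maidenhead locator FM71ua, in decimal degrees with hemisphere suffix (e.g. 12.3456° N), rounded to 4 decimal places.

64.3333° W, 64.2500° W

Field F=5, M=12: +5·20° lon, +12·10° lat → SW at lon -80°, lat 30°.
Square 7, 1: +7·2° lon, +1·1° lat → SW at lon -66°, lat 31°.
Subsquare u=20, a=0: +20·0.0833333° lon, +0·0.0416667° lat → SW at lon -64.3333°, lat 31°.
Cell spans 0.0833333° lon × 0.0416667° lat.
west 64.3333° W, east 64.2500° W.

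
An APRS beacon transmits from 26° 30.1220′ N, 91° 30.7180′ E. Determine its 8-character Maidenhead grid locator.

NL56sm10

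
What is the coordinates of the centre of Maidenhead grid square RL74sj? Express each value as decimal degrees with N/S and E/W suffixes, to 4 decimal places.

24.3958° N, 175.5417° E

Field R=17, L=11: +17·20° lon, +11·10° lat → SW at lon 160°, lat 20°.
Square 7, 4: +7·2° lon, +4·1° lat → SW at lon 174°, lat 24°.
Subsquare s=18, j=9: +18·0.0833333° lon, +9·0.0416667° lat → SW at lon 175.5°, lat 24.375°.
Cell spans 0.0833333° lon × 0.0416667° lat. Centre is SW corner plus half of each.
latitude 24.3958° N, longitude 175.5417° E.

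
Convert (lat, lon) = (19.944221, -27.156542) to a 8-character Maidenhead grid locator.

HK69kw16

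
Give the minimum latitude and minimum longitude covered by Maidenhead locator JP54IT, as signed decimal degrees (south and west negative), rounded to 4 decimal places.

64.7917, 10.6667

Field J=9, P=15: +9·20° lon, +15·10° lat → SW at lon 0°, lat 60°.
Square 5, 4: +5·2° lon, +4·1° lat → SW at lon 10°, lat 64°.
Subsquare i=8, t=19: +8·0.0833333° lon, +19·0.0416667° lat → SW at lon 10.6667°, lat 64.7917°.
latitude 64.7917, longitude 10.6667.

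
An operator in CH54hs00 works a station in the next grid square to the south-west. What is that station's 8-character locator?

Longitude extended square 0; −1 → -1, wraps to 9, carry into subsquare.
Longitude subsquare h = 7; −1 → 6 = g.
Latitude extended square 0; −1 → -1, wraps to 9, carry into subsquare.
Latitude subsquare s = 18; −1 → 17 = r.

CH54gr99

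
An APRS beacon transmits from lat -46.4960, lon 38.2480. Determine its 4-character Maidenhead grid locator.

KE93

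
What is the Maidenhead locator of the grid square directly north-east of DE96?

EE07

Longitude square 9; +1 → 10, wraps to 0, carry into field.
Longitude field D = 3; +1 → 4 = E.
Latitude square 6; +1 → 7.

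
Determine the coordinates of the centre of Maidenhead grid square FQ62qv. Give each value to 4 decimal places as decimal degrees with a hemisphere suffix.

Field F=5, Q=16: +5·20° lon, +16·10° lat → SW at lon -80°, lat 70°.
Square 6, 2: +6·2° lon, +2·1° lat → SW at lon -68°, lat 72°.
Subsquare q=16, v=21: +16·0.0833333° lon, +21·0.0416667° lat → SW at lon -66.6667°, lat 72.875°.
Cell spans 0.0833333° lon × 0.0416667° lat. Centre is SW corner plus half of each.
latitude 72.8958° N, longitude 66.6250° W.

72.8958° N, 66.6250° W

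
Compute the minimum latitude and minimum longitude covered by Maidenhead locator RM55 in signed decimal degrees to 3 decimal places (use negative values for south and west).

Field R=17, M=12: +17·20° lon, +12·10° lat → SW at lon 160°, lat 30°.
Square 5, 5: +5·2° lon, +5·1° lat → SW at lon 170°, lat 35°.
latitude 35.000, longitude 170.000.

35.000, 170.000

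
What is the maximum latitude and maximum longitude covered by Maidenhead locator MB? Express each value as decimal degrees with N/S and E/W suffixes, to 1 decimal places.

70.0° S, 80.0° E

Field M=12, B=1: +12·20° lon, +1·10° lat → SW at lon 60°, lat -80°.
Cell spans 20° lon × 10° lat. NE corner is SW corner plus one full cell.
latitude 70.0° S, longitude 80.0° E.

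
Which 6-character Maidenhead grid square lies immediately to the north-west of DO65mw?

Longitude subsquare m = 12; −1 → 11 = l.
Latitude subsquare w = 22; +1 → 23 = x.

DO65lx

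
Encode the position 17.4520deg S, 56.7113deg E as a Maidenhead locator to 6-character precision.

Offset from 180°W / 90°S: lon 236.7113°, lat 72.5480°.
Field: 236.7113/20 → 11 → L, 72.5480/10 → 7 → H; chars LH.
Square: 16.7113/2 → 8, 2.5480/1 → 2; chars 82.
Subsquare: 0.7113/0.0833333 → 8 → i, 0.5480/0.0416667 → 13 → n; chars in.

LH82in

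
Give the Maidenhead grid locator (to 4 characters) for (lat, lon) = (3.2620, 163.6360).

RJ13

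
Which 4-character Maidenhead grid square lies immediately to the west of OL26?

OL16

Longitude square 2; −1 → 1.
The latitude characters are unchanged.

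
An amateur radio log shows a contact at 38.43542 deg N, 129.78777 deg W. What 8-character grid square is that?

Add 180° to longitude and 90° to latitude: 50.21223, 128.43542.
Field: lon ⌊50.21223/20⌋ = 2 → C; lat ⌊128.43542/10⌋ = 12 → M.
Square: lon ⌊10.21223/2⌋ = 5; lat ⌊8.43542/1⌋ = 8.
Subsquare: lon ⌊0.21223/0.0833333⌋ = 2 → c; lat ⌊0.43542/0.0416667⌋ = 10 → k.
Extended square: lon ⌊0.04556/0.00833333⌋ = 5; lat ⌊0.01875/0.00416667⌋ = 4.

CM58ck54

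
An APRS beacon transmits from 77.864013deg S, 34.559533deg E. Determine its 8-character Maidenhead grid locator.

KB72gd72

Shift to the Maidenhead origin (180°W, 90°S): lon 214.55953, lat 12.13599.
Field: lon ⌊214.55953/20⌋ = 10 → K; lat ⌊12.13599/10⌋ = 1 → B.
Square: lon ⌊14.55953/2⌋ = 7; lat ⌊2.13599/1⌋ = 2.
Subsquare: lon ⌊0.55953/0.0833333⌋ = 6 → g; lat ⌊0.13599/0.0416667⌋ = 3 → d.
Extended square: lon ⌊0.05953/0.00833333⌋ = 7; lat ⌊0.01099/0.00416667⌋ = 2.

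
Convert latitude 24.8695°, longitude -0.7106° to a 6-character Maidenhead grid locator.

IL94pu

Shift to the Maidenhead origin (180°W, 90°S): lon 179.2894, lat 114.8695.
Field: 179.2894/20 → 8 → I, 114.8695/10 → 11 → L; chars IL.
Square: 19.2894/2 → 9, 4.8695/1 → 4; chars 94.
Subsquare: 1.2894/0.0833333 → 15 → p, 0.8695/0.0416667 → 20 → u; chars pu.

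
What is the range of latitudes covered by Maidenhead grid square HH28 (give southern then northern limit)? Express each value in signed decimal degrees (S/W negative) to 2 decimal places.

Field H=7, H=7: +7·20° lon, +7·10° lat → SW at lon -40°, lat -20°.
Square 2, 8: +2·2° lon, +8·1° lat → SW at lon -36°, lat -12°.
Cell spans 2° lon × 1° lat.
south -12.00, north -11.00.

-12.00, -11.00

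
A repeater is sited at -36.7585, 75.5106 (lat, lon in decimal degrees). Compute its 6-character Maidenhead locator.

Shift to the Maidenhead origin (180°W, 90°S): lon 255.5106, lat 53.2415.
Field (20°×10°, letters A–R): lon ⌊255.5106/20⌋ = 12 → M; lat ⌊53.2415/10⌋ = 5 → F.
Square (2°×1°, digits 0–9): lon ⌊15.5106/2⌋ = 7; lat ⌊3.2415/1⌋ = 3.
Subsquare (5′×2.5′, letters a–x): lon ⌊1.5106/0.0833333⌋ = 18 → s; lat ⌊0.2415/0.0416667⌋ = 5 → f.

MF73sf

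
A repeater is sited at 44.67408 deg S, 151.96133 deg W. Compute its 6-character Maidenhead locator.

BE45ah

Add 180° to longitude and 90° to latitude: 28.0387, 45.3259.
Field: 28.0387/20 → 1 → B, 45.3259/10 → 4 → E; chars BE.
Square: 8.0387/2 → 4, 5.3259/1 → 5; chars 45.
Subsquare: 0.0387/0.0833333 → 0 → a, 0.3259/0.0416667 → 7 → h; chars ah.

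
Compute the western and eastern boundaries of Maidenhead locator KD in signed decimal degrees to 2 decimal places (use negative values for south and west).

20.00, 40.00

Field K=10, D=3: +10·20° lon, +3·10° lat → SW at lon 20°, lat -60°.
Cell spans 20° lon × 10° lat.
west 20.00, east 40.00.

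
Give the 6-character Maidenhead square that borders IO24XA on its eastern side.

Longitude subsquare x = 23; +1 → 24, wraps to 0 = a, carry into square.
Longitude square 2; +1 → 3.
The latitude characters are unchanged.

IO34aa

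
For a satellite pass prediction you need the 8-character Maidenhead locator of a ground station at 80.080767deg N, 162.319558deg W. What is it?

AR80ub19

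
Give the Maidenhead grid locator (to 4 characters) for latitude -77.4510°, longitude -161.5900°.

AB92

Shift to the Maidenhead origin (180°W, 90°S): lon 18.41, lat 12.55.
Field: lon ⌊18.41/20⌋ = 0 → A; lat ⌊12.55/10⌋ = 1 → B.
Square: lon ⌊18.41/2⌋ = 9; lat ⌊2.55/1⌋ = 2.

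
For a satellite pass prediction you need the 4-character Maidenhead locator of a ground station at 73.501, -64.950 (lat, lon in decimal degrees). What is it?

Shift to the Maidenhead origin (180°W, 90°S): lon 115.05, lat 163.50.
Field (20°×10°, letters A–R): lon ⌊115.05/20⌋ = 5 → F; lat ⌊163.50/10⌋ = 16 → Q.
Square (2°×1°, digits 0–9): lon ⌊15.05/2⌋ = 7; lat ⌊3.50/1⌋ = 3.

FQ73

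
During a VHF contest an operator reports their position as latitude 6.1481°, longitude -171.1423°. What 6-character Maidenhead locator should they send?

Add 180° to longitude and 90° to latitude: 8.8577, 96.1481.
Field (20°×10°, letters A–R): 8.8577/20 → 0 → A, 96.1481/10 → 9 → J; chars AJ.
Square (2°×1°, digits 0–9): 8.8577/2 → 4, 6.1481/1 → 6; chars 46.
Subsquare (5′×2.5′, letters a–x): 0.8577/0.0833333 → 10 → k, 0.1481/0.0416667 → 3 → d; chars kd.

AJ46kd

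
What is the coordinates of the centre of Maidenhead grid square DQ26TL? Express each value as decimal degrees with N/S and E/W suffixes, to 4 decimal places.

76.4792° N, 114.3750° W

Field D=3, Q=16: +3·20° lon, +16·10° lat → SW at lon -120°, lat 70°.
Square 2, 6: +2·2° lon, +6·1° lat → SW at lon -116°, lat 76°.
Subsquare t=19, l=11: +19·0.0833333° lon, +11·0.0416667° lat → SW at lon -114.417°, lat 76.4583°.
Cell spans 0.0833333° lon × 0.0416667° lat. Centre is SW corner plus half of each.
latitude 76.4792° N, longitude 114.3750° W.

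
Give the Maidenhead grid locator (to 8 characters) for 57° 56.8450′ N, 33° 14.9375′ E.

Offset from 180°W / 90°S: lon 213.24896°, lat 147.94742°.
Field: lon ⌊213.24896/20⌋ = 10 → K; lat ⌊147.94742/10⌋ = 14 → O.
Square: lon ⌊13.24896/2⌋ = 6; lat ⌊7.94742/1⌋ = 7.
Subsquare: lon ⌊1.24896/0.0833333⌋ = 14 → o; lat ⌊0.94742/0.0416667⌋ = 22 → w.
Extended square: lon ⌊0.08229/0.00833333⌋ = 9; lat ⌊0.03075/0.00416667⌋ = 7.

KO67ow97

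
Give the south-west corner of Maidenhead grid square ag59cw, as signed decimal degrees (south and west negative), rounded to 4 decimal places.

Field A=0, G=6: +0·20° lon, +6·10° lat → SW at lon -180°, lat -30°.
Square 5, 9: +5·2° lon, +9·1° lat → SW at lon -170°, lat -21°.
Subsquare c=2, w=22: +2·0.0833333° lon, +22·0.0416667° lat → SW at lon -169.833°, lat -20.0833°.
latitude -20.0833, longitude -169.8333.

-20.0833, -169.8333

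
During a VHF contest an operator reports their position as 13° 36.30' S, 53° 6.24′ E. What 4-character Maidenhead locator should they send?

LH66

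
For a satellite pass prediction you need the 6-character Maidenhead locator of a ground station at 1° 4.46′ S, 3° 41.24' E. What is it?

JI18uw

Add 180° to longitude and 90° to latitude: 183.6873, 88.9257.
Field: lon ⌊183.6873/20⌋ = 9 → J; lat ⌊88.9257/10⌋ = 8 → I.
Square: lon ⌊3.6873/2⌋ = 1; lat ⌊8.9257/1⌋ = 8.
Subsquare: lon ⌊1.6873/0.0833333⌋ = 20 → u; lat ⌊0.9257/0.0416667⌋ = 22 → w.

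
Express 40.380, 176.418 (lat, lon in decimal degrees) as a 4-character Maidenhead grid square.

RN80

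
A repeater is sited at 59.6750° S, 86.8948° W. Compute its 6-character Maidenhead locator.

ED60nh

Shift to the Maidenhead origin (180°W, 90°S): lon 93.1052, lat 30.3250.
Field: 93.1052/20 → 4 → E, 30.3250/10 → 3 → D; chars ED.
Square: 13.1052/2 → 6, 0.3250/1 → 0; chars 60.
Subsquare: 1.1052/0.0833333 → 13 → n, 0.3250/0.0416667 → 7 → h; chars nh.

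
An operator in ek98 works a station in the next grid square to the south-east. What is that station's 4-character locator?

Longitude square 9; +1 → 10, wraps to 0, carry into field.
Longitude field E = 4; +1 → 5 = F.
Latitude square 8; −1 → 7.

FK07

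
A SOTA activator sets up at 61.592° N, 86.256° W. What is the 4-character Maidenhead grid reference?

Offset from 180°W / 90°S: lon 93.74°, lat 151.59°.
Field: lon ⌊93.74/20⌋ = 4 → E; lat ⌊151.59/10⌋ = 15 → P.
Square: lon ⌊13.74/2⌋ = 6; lat ⌊1.59/1⌋ = 1.

EP61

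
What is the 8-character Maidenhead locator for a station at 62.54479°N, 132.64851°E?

PP62hn70

Add 180° to longitude and 90° to latitude: 312.64851, 152.54479.
Field (20°×10°, letters A–R): lon ⌊312.64851/20⌋ = 15 → P; lat ⌊152.54479/10⌋ = 15 → P.
Square (2°×1°, digits 0–9): lon ⌊12.64851/2⌋ = 6; lat ⌊2.54479/1⌋ = 2.
Subsquare (5′×2.5′, letters a–x): lon ⌊0.64851/0.0833333⌋ = 7 → h; lat ⌊0.54479/0.0416667⌋ = 13 → n.
Extended square (30″×15″, digits 0–9): lon ⌊0.06518/0.00833333⌋ = 7; lat ⌊0.00312/0.00416667⌋ = 0.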